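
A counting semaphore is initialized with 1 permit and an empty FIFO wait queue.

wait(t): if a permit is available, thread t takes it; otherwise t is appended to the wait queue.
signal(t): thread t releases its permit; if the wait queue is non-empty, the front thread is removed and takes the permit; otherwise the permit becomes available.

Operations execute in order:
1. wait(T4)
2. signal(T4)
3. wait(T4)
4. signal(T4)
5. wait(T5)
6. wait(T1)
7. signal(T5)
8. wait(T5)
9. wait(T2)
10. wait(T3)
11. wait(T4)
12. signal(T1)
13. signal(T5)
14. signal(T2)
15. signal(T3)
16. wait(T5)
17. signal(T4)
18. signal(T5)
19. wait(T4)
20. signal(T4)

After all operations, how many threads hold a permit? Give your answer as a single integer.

Answer: 0

Derivation:
Step 1: wait(T4) -> count=0 queue=[] holders={T4}
Step 2: signal(T4) -> count=1 queue=[] holders={none}
Step 3: wait(T4) -> count=0 queue=[] holders={T4}
Step 4: signal(T4) -> count=1 queue=[] holders={none}
Step 5: wait(T5) -> count=0 queue=[] holders={T5}
Step 6: wait(T1) -> count=0 queue=[T1] holders={T5}
Step 7: signal(T5) -> count=0 queue=[] holders={T1}
Step 8: wait(T5) -> count=0 queue=[T5] holders={T1}
Step 9: wait(T2) -> count=0 queue=[T5,T2] holders={T1}
Step 10: wait(T3) -> count=0 queue=[T5,T2,T3] holders={T1}
Step 11: wait(T4) -> count=0 queue=[T5,T2,T3,T4] holders={T1}
Step 12: signal(T1) -> count=0 queue=[T2,T3,T4] holders={T5}
Step 13: signal(T5) -> count=0 queue=[T3,T4] holders={T2}
Step 14: signal(T2) -> count=0 queue=[T4] holders={T3}
Step 15: signal(T3) -> count=0 queue=[] holders={T4}
Step 16: wait(T5) -> count=0 queue=[T5] holders={T4}
Step 17: signal(T4) -> count=0 queue=[] holders={T5}
Step 18: signal(T5) -> count=1 queue=[] holders={none}
Step 19: wait(T4) -> count=0 queue=[] holders={T4}
Step 20: signal(T4) -> count=1 queue=[] holders={none}
Final holders: {none} -> 0 thread(s)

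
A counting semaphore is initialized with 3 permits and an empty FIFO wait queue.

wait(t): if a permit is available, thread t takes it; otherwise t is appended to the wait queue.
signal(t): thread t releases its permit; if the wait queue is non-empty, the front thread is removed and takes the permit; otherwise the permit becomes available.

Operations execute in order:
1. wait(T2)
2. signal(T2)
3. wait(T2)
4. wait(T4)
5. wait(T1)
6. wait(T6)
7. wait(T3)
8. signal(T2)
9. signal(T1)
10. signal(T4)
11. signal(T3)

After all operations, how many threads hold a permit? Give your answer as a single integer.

Step 1: wait(T2) -> count=2 queue=[] holders={T2}
Step 2: signal(T2) -> count=3 queue=[] holders={none}
Step 3: wait(T2) -> count=2 queue=[] holders={T2}
Step 4: wait(T4) -> count=1 queue=[] holders={T2,T4}
Step 5: wait(T1) -> count=0 queue=[] holders={T1,T2,T4}
Step 6: wait(T6) -> count=0 queue=[T6] holders={T1,T2,T4}
Step 7: wait(T3) -> count=0 queue=[T6,T3] holders={T1,T2,T4}
Step 8: signal(T2) -> count=0 queue=[T3] holders={T1,T4,T6}
Step 9: signal(T1) -> count=0 queue=[] holders={T3,T4,T6}
Step 10: signal(T4) -> count=1 queue=[] holders={T3,T6}
Step 11: signal(T3) -> count=2 queue=[] holders={T6}
Final holders: {T6} -> 1 thread(s)

Answer: 1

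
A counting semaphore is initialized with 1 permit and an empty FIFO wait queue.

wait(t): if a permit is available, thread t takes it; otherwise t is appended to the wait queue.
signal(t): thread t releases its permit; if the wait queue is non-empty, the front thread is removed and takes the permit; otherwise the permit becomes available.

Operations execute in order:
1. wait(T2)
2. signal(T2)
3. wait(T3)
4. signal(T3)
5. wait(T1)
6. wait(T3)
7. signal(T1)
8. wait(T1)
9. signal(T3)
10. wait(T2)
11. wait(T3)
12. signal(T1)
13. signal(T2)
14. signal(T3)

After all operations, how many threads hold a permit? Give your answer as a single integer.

Answer: 0

Derivation:
Step 1: wait(T2) -> count=0 queue=[] holders={T2}
Step 2: signal(T2) -> count=1 queue=[] holders={none}
Step 3: wait(T3) -> count=0 queue=[] holders={T3}
Step 4: signal(T3) -> count=1 queue=[] holders={none}
Step 5: wait(T1) -> count=0 queue=[] holders={T1}
Step 6: wait(T3) -> count=0 queue=[T3] holders={T1}
Step 7: signal(T1) -> count=0 queue=[] holders={T3}
Step 8: wait(T1) -> count=0 queue=[T1] holders={T3}
Step 9: signal(T3) -> count=0 queue=[] holders={T1}
Step 10: wait(T2) -> count=0 queue=[T2] holders={T1}
Step 11: wait(T3) -> count=0 queue=[T2,T3] holders={T1}
Step 12: signal(T1) -> count=0 queue=[T3] holders={T2}
Step 13: signal(T2) -> count=0 queue=[] holders={T3}
Step 14: signal(T3) -> count=1 queue=[] holders={none}
Final holders: {none} -> 0 thread(s)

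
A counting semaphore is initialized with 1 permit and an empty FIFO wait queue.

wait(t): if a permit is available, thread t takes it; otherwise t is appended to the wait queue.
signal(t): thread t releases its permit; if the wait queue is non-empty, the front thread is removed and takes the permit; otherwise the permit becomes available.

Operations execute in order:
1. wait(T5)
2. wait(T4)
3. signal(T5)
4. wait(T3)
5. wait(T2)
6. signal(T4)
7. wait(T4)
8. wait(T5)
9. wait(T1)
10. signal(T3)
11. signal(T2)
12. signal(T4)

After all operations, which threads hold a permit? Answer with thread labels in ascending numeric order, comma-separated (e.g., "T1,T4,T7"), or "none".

Answer: T5

Derivation:
Step 1: wait(T5) -> count=0 queue=[] holders={T5}
Step 2: wait(T4) -> count=0 queue=[T4] holders={T5}
Step 3: signal(T5) -> count=0 queue=[] holders={T4}
Step 4: wait(T3) -> count=0 queue=[T3] holders={T4}
Step 5: wait(T2) -> count=0 queue=[T3,T2] holders={T4}
Step 6: signal(T4) -> count=0 queue=[T2] holders={T3}
Step 7: wait(T4) -> count=0 queue=[T2,T4] holders={T3}
Step 8: wait(T5) -> count=0 queue=[T2,T4,T5] holders={T3}
Step 9: wait(T1) -> count=0 queue=[T2,T4,T5,T1] holders={T3}
Step 10: signal(T3) -> count=0 queue=[T4,T5,T1] holders={T2}
Step 11: signal(T2) -> count=0 queue=[T5,T1] holders={T4}
Step 12: signal(T4) -> count=0 queue=[T1] holders={T5}
Final holders: T5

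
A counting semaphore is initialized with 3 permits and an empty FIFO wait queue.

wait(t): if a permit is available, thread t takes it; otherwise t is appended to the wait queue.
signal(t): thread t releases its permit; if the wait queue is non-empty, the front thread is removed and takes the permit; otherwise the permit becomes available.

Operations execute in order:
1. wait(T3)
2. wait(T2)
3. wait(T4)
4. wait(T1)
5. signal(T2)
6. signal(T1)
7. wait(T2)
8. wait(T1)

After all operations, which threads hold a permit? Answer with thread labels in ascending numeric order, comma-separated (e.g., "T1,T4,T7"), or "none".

Step 1: wait(T3) -> count=2 queue=[] holders={T3}
Step 2: wait(T2) -> count=1 queue=[] holders={T2,T3}
Step 3: wait(T4) -> count=0 queue=[] holders={T2,T3,T4}
Step 4: wait(T1) -> count=0 queue=[T1] holders={T2,T3,T4}
Step 5: signal(T2) -> count=0 queue=[] holders={T1,T3,T4}
Step 6: signal(T1) -> count=1 queue=[] holders={T3,T4}
Step 7: wait(T2) -> count=0 queue=[] holders={T2,T3,T4}
Step 8: wait(T1) -> count=0 queue=[T1] holders={T2,T3,T4}
Final holders: T2,T3,T4

Answer: T2,T3,T4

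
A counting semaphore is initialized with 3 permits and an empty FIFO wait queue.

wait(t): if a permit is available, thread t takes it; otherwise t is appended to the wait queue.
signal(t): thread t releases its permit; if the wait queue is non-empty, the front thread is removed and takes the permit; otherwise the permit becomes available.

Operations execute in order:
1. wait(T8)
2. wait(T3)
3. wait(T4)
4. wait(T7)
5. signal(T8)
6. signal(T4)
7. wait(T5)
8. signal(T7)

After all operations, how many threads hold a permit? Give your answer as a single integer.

Answer: 2

Derivation:
Step 1: wait(T8) -> count=2 queue=[] holders={T8}
Step 2: wait(T3) -> count=1 queue=[] holders={T3,T8}
Step 3: wait(T4) -> count=0 queue=[] holders={T3,T4,T8}
Step 4: wait(T7) -> count=0 queue=[T7] holders={T3,T4,T8}
Step 5: signal(T8) -> count=0 queue=[] holders={T3,T4,T7}
Step 6: signal(T4) -> count=1 queue=[] holders={T3,T7}
Step 7: wait(T5) -> count=0 queue=[] holders={T3,T5,T7}
Step 8: signal(T7) -> count=1 queue=[] holders={T3,T5}
Final holders: {T3,T5} -> 2 thread(s)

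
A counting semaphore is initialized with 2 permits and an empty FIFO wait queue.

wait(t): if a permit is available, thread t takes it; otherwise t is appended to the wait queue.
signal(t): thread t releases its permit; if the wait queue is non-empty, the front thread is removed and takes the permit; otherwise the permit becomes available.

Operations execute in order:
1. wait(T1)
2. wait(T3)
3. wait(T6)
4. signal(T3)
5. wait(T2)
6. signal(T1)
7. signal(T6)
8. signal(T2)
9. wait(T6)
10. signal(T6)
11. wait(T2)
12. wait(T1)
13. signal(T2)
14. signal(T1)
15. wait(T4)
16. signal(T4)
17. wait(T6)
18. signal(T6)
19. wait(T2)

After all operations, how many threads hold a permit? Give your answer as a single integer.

Answer: 1

Derivation:
Step 1: wait(T1) -> count=1 queue=[] holders={T1}
Step 2: wait(T3) -> count=0 queue=[] holders={T1,T3}
Step 3: wait(T6) -> count=0 queue=[T6] holders={T1,T3}
Step 4: signal(T3) -> count=0 queue=[] holders={T1,T6}
Step 5: wait(T2) -> count=0 queue=[T2] holders={T1,T6}
Step 6: signal(T1) -> count=0 queue=[] holders={T2,T6}
Step 7: signal(T6) -> count=1 queue=[] holders={T2}
Step 8: signal(T2) -> count=2 queue=[] holders={none}
Step 9: wait(T6) -> count=1 queue=[] holders={T6}
Step 10: signal(T6) -> count=2 queue=[] holders={none}
Step 11: wait(T2) -> count=1 queue=[] holders={T2}
Step 12: wait(T1) -> count=0 queue=[] holders={T1,T2}
Step 13: signal(T2) -> count=1 queue=[] holders={T1}
Step 14: signal(T1) -> count=2 queue=[] holders={none}
Step 15: wait(T4) -> count=1 queue=[] holders={T4}
Step 16: signal(T4) -> count=2 queue=[] holders={none}
Step 17: wait(T6) -> count=1 queue=[] holders={T6}
Step 18: signal(T6) -> count=2 queue=[] holders={none}
Step 19: wait(T2) -> count=1 queue=[] holders={T2}
Final holders: {T2} -> 1 thread(s)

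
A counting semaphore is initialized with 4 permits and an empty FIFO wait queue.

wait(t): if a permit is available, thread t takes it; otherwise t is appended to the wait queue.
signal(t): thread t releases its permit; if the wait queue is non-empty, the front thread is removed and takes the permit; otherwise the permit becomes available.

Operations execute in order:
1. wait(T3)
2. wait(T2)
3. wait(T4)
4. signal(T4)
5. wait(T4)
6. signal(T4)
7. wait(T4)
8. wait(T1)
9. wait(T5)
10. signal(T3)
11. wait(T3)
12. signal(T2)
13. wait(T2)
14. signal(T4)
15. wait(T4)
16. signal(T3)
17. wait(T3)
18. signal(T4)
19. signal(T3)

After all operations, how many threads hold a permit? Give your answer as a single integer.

Step 1: wait(T3) -> count=3 queue=[] holders={T3}
Step 2: wait(T2) -> count=2 queue=[] holders={T2,T3}
Step 3: wait(T4) -> count=1 queue=[] holders={T2,T3,T4}
Step 4: signal(T4) -> count=2 queue=[] holders={T2,T3}
Step 5: wait(T4) -> count=1 queue=[] holders={T2,T3,T4}
Step 6: signal(T4) -> count=2 queue=[] holders={T2,T3}
Step 7: wait(T4) -> count=1 queue=[] holders={T2,T3,T4}
Step 8: wait(T1) -> count=0 queue=[] holders={T1,T2,T3,T4}
Step 9: wait(T5) -> count=0 queue=[T5] holders={T1,T2,T3,T4}
Step 10: signal(T3) -> count=0 queue=[] holders={T1,T2,T4,T5}
Step 11: wait(T3) -> count=0 queue=[T3] holders={T1,T2,T4,T5}
Step 12: signal(T2) -> count=0 queue=[] holders={T1,T3,T4,T5}
Step 13: wait(T2) -> count=0 queue=[T2] holders={T1,T3,T4,T5}
Step 14: signal(T4) -> count=0 queue=[] holders={T1,T2,T3,T5}
Step 15: wait(T4) -> count=0 queue=[T4] holders={T1,T2,T3,T5}
Step 16: signal(T3) -> count=0 queue=[] holders={T1,T2,T4,T5}
Step 17: wait(T3) -> count=0 queue=[T3] holders={T1,T2,T4,T5}
Step 18: signal(T4) -> count=0 queue=[] holders={T1,T2,T3,T5}
Step 19: signal(T3) -> count=1 queue=[] holders={T1,T2,T5}
Final holders: {T1,T2,T5} -> 3 thread(s)

Answer: 3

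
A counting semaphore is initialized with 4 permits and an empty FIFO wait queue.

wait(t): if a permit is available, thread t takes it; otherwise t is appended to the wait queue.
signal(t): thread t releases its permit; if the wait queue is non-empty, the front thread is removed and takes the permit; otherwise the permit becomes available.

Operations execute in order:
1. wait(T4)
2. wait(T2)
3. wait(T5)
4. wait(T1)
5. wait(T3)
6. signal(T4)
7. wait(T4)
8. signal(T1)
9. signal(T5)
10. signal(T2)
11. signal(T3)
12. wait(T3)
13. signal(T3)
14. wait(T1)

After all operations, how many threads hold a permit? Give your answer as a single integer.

Step 1: wait(T4) -> count=3 queue=[] holders={T4}
Step 2: wait(T2) -> count=2 queue=[] holders={T2,T4}
Step 3: wait(T5) -> count=1 queue=[] holders={T2,T4,T5}
Step 4: wait(T1) -> count=0 queue=[] holders={T1,T2,T4,T5}
Step 5: wait(T3) -> count=0 queue=[T3] holders={T1,T2,T4,T5}
Step 6: signal(T4) -> count=0 queue=[] holders={T1,T2,T3,T5}
Step 7: wait(T4) -> count=0 queue=[T4] holders={T1,T2,T3,T5}
Step 8: signal(T1) -> count=0 queue=[] holders={T2,T3,T4,T5}
Step 9: signal(T5) -> count=1 queue=[] holders={T2,T3,T4}
Step 10: signal(T2) -> count=2 queue=[] holders={T3,T4}
Step 11: signal(T3) -> count=3 queue=[] holders={T4}
Step 12: wait(T3) -> count=2 queue=[] holders={T3,T4}
Step 13: signal(T3) -> count=3 queue=[] holders={T4}
Step 14: wait(T1) -> count=2 queue=[] holders={T1,T4}
Final holders: {T1,T4} -> 2 thread(s)

Answer: 2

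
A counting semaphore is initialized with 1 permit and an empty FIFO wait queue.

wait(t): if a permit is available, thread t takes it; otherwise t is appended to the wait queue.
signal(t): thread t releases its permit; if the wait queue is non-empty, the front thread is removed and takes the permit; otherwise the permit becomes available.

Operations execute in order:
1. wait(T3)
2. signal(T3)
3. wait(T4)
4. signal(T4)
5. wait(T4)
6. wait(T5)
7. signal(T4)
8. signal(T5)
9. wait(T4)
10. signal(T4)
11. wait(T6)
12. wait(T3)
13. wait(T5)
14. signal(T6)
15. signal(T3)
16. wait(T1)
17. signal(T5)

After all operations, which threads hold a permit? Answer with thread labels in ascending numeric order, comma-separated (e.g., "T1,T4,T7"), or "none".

Step 1: wait(T3) -> count=0 queue=[] holders={T3}
Step 2: signal(T3) -> count=1 queue=[] holders={none}
Step 3: wait(T4) -> count=0 queue=[] holders={T4}
Step 4: signal(T4) -> count=1 queue=[] holders={none}
Step 5: wait(T4) -> count=0 queue=[] holders={T4}
Step 6: wait(T5) -> count=0 queue=[T5] holders={T4}
Step 7: signal(T4) -> count=0 queue=[] holders={T5}
Step 8: signal(T5) -> count=1 queue=[] holders={none}
Step 9: wait(T4) -> count=0 queue=[] holders={T4}
Step 10: signal(T4) -> count=1 queue=[] holders={none}
Step 11: wait(T6) -> count=0 queue=[] holders={T6}
Step 12: wait(T3) -> count=0 queue=[T3] holders={T6}
Step 13: wait(T5) -> count=0 queue=[T3,T5] holders={T6}
Step 14: signal(T6) -> count=0 queue=[T5] holders={T3}
Step 15: signal(T3) -> count=0 queue=[] holders={T5}
Step 16: wait(T1) -> count=0 queue=[T1] holders={T5}
Step 17: signal(T5) -> count=0 queue=[] holders={T1}
Final holders: T1

Answer: T1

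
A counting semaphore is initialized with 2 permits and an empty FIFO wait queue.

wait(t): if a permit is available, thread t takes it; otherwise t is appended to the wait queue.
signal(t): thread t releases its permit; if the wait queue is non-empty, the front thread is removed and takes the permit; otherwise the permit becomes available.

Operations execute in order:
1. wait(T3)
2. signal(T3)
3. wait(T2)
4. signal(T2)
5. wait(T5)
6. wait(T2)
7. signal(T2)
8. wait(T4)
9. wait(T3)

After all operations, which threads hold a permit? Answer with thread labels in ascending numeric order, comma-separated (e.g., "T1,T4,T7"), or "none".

Step 1: wait(T3) -> count=1 queue=[] holders={T3}
Step 2: signal(T3) -> count=2 queue=[] holders={none}
Step 3: wait(T2) -> count=1 queue=[] holders={T2}
Step 4: signal(T2) -> count=2 queue=[] holders={none}
Step 5: wait(T5) -> count=1 queue=[] holders={T5}
Step 6: wait(T2) -> count=0 queue=[] holders={T2,T5}
Step 7: signal(T2) -> count=1 queue=[] holders={T5}
Step 8: wait(T4) -> count=0 queue=[] holders={T4,T5}
Step 9: wait(T3) -> count=0 queue=[T3] holders={T4,T5}
Final holders: T4,T5

Answer: T4,T5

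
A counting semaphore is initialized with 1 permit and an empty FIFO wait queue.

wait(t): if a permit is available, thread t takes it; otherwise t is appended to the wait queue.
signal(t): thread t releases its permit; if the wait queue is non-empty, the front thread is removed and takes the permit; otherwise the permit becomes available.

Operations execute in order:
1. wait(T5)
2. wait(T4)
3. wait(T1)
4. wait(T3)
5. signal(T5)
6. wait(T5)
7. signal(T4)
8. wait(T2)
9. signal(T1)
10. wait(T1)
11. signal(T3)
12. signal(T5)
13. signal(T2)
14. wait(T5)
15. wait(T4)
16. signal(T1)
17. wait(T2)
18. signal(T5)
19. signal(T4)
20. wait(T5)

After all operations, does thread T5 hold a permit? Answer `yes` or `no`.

Answer: no

Derivation:
Step 1: wait(T5) -> count=0 queue=[] holders={T5}
Step 2: wait(T4) -> count=0 queue=[T4] holders={T5}
Step 3: wait(T1) -> count=0 queue=[T4,T1] holders={T5}
Step 4: wait(T3) -> count=0 queue=[T4,T1,T3] holders={T5}
Step 5: signal(T5) -> count=0 queue=[T1,T3] holders={T4}
Step 6: wait(T5) -> count=0 queue=[T1,T3,T5] holders={T4}
Step 7: signal(T4) -> count=0 queue=[T3,T5] holders={T1}
Step 8: wait(T2) -> count=0 queue=[T3,T5,T2] holders={T1}
Step 9: signal(T1) -> count=0 queue=[T5,T2] holders={T3}
Step 10: wait(T1) -> count=0 queue=[T5,T2,T1] holders={T3}
Step 11: signal(T3) -> count=0 queue=[T2,T1] holders={T5}
Step 12: signal(T5) -> count=0 queue=[T1] holders={T2}
Step 13: signal(T2) -> count=0 queue=[] holders={T1}
Step 14: wait(T5) -> count=0 queue=[T5] holders={T1}
Step 15: wait(T4) -> count=0 queue=[T5,T4] holders={T1}
Step 16: signal(T1) -> count=0 queue=[T4] holders={T5}
Step 17: wait(T2) -> count=0 queue=[T4,T2] holders={T5}
Step 18: signal(T5) -> count=0 queue=[T2] holders={T4}
Step 19: signal(T4) -> count=0 queue=[] holders={T2}
Step 20: wait(T5) -> count=0 queue=[T5] holders={T2}
Final holders: {T2} -> T5 not in holders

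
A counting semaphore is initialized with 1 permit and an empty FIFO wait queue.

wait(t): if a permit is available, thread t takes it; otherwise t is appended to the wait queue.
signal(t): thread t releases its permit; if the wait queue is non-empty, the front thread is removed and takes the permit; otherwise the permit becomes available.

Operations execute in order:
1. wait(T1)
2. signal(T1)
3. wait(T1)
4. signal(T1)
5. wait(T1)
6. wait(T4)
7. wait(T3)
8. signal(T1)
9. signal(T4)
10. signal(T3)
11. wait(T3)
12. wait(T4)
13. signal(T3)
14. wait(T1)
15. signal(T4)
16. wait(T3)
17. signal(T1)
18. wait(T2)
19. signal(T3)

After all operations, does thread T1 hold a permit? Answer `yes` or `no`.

Answer: no

Derivation:
Step 1: wait(T1) -> count=0 queue=[] holders={T1}
Step 2: signal(T1) -> count=1 queue=[] holders={none}
Step 3: wait(T1) -> count=0 queue=[] holders={T1}
Step 4: signal(T1) -> count=1 queue=[] holders={none}
Step 5: wait(T1) -> count=0 queue=[] holders={T1}
Step 6: wait(T4) -> count=0 queue=[T4] holders={T1}
Step 7: wait(T3) -> count=0 queue=[T4,T3] holders={T1}
Step 8: signal(T1) -> count=0 queue=[T3] holders={T4}
Step 9: signal(T4) -> count=0 queue=[] holders={T3}
Step 10: signal(T3) -> count=1 queue=[] holders={none}
Step 11: wait(T3) -> count=0 queue=[] holders={T3}
Step 12: wait(T4) -> count=0 queue=[T4] holders={T3}
Step 13: signal(T3) -> count=0 queue=[] holders={T4}
Step 14: wait(T1) -> count=0 queue=[T1] holders={T4}
Step 15: signal(T4) -> count=0 queue=[] holders={T1}
Step 16: wait(T3) -> count=0 queue=[T3] holders={T1}
Step 17: signal(T1) -> count=0 queue=[] holders={T3}
Step 18: wait(T2) -> count=0 queue=[T2] holders={T3}
Step 19: signal(T3) -> count=0 queue=[] holders={T2}
Final holders: {T2} -> T1 not in holders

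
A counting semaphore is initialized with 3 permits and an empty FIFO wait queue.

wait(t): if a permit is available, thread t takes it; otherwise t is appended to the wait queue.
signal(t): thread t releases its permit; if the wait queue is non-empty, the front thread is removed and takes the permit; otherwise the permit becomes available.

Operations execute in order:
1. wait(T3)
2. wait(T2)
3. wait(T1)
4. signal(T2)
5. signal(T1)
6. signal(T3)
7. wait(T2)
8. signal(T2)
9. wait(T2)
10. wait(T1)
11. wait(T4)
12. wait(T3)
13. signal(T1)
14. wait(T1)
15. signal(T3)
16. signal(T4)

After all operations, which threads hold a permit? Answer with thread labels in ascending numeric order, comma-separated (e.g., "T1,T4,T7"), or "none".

Answer: T1,T2

Derivation:
Step 1: wait(T3) -> count=2 queue=[] holders={T3}
Step 2: wait(T2) -> count=1 queue=[] holders={T2,T3}
Step 3: wait(T1) -> count=0 queue=[] holders={T1,T2,T3}
Step 4: signal(T2) -> count=1 queue=[] holders={T1,T3}
Step 5: signal(T1) -> count=2 queue=[] holders={T3}
Step 6: signal(T3) -> count=3 queue=[] holders={none}
Step 7: wait(T2) -> count=2 queue=[] holders={T2}
Step 8: signal(T2) -> count=3 queue=[] holders={none}
Step 9: wait(T2) -> count=2 queue=[] holders={T2}
Step 10: wait(T1) -> count=1 queue=[] holders={T1,T2}
Step 11: wait(T4) -> count=0 queue=[] holders={T1,T2,T4}
Step 12: wait(T3) -> count=0 queue=[T3] holders={T1,T2,T4}
Step 13: signal(T1) -> count=0 queue=[] holders={T2,T3,T4}
Step 14: wait(T1) -> count=0 queue=[T1] holders={T2,T3,T4}
Step 15: signal(T3) -> count=0 queue=[] holders={T1,T2,T4}
Step 16: signal(T4) -> count=1 queue=[] holders={T1,T2}
Final holders: T1,T2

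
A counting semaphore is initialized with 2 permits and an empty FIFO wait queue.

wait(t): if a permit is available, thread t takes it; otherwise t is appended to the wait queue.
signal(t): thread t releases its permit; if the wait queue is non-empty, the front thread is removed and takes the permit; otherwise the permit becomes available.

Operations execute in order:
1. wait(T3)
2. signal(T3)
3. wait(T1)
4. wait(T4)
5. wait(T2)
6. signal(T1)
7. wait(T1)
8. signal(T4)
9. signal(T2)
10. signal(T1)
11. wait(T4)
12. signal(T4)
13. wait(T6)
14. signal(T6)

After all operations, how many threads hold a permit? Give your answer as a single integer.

Step 1: wait(T3) -> count=1 queue=[] holders={T3}
Step 2: signal(T3) -> count=2 queue=[] holders={none}
Step 3: wait(T1) -> count=1 queue=[] holders={T1}
Step 4: wait(T4) -> count=0 queue=[] holders={T1,T4}
Step 5: wait(T2) -> count=0 queue=[T2] holders={T1,T4}
Step 6: signal(T1) -> count=0 queue=[] holders={T2,T4}
Step 7: wait(T1) -> count=0 queue=[T1] holders={T2,T4}
Step 8: signal(T4) -> count=0 queue=[] holders={T1,T2}
Step 9: signal(T2) -> count=1 queue=[] holders={T1}
Step 10: signal(T1) -> count=2 queue=[] holders={none}
Step 11: wait(T4) -> count=1 queue=[] holders={T4}
Step 12: signal(T4) -> count=2 queue=[] holders={none}
Step 13: wait(T6) -> count=1 queue=[] holders={T6}
Step 14: signal(T6) -> count=2 queue=[] holders={none}
Final holders: {none} -> 0 thread(s)

Answer: 0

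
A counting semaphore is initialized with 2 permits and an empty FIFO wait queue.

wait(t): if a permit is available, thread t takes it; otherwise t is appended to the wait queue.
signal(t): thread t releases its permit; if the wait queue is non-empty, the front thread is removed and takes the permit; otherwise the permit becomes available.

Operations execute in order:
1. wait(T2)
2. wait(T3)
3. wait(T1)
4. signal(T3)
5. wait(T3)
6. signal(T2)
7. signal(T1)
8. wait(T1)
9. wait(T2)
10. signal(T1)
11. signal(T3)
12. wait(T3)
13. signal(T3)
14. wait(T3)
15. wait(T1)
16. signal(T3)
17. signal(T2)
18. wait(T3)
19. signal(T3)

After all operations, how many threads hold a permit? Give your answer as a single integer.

Step 1: wait(T2) -> count=1 queue=[] holders={T2}
Step 2: wait(T3) -> count=0 queue=[] holders={T2,T3}
Step 3: wait(T1) -> count=0 queue=[T1] holders={T2,T3}
Step 4: signal(T3) -> count=0 queue=[] holders={T1,T2}
Step 5: wait(T3) -> count=0 queue=[T3] holders={T1,T2}
Step 6: signal(T2) -> count=0 queue=[] holders={T1,T3}
Step 7: signal(T1) -> count=1 queue=[] holders={T3}
Step 8: wait(T1) -> count=0 queue=[] holders={T1,T3}
Step 9: wait(T2) -> count=0 queue=[T2] holders={T1,T3}
Step 10: signal(T1) -> count=0 queue=[] holders={T2,T3}
Step 11: signal(T3) -> count=1 queue=[] holders={T2}
Step 12: wait(T3) -> count=0 queue=[] holders={T2,T3}
Step 13: signal(T3) -> count=1 queue=[] holders={T2}
Step 14: wait(T3) -> count=0 queue=[] holders={T2,T3}
Step 15: wait(T1) -> count=0 queue=[T1] holders={T2,T3}
Step 16: signal(T3) -> count=0 queue=[] holders={T1,T2}
Step 17: signal(T2) -> count=1 queue=[] holders={T1}
Step 18: wait(T3) -> count=0 queue=[] holders={T1,T3}
Step 19: signal(T3) -> count=1 queue=[] holders={T1}
Final holders: {T1} -> 1 thread(s)

Answer: 1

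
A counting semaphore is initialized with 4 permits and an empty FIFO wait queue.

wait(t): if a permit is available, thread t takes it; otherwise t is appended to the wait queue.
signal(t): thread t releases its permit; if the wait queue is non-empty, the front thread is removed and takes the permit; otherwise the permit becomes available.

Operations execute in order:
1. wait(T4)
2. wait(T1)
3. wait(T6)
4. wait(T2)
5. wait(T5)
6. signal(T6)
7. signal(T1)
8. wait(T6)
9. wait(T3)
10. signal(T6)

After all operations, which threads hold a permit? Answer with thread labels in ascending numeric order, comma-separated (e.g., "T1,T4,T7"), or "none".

Answer: T2,T3,T4,T5

Derivation:
Step 1: wait(T4) -> count=3 queue=[] holders={T4}
Step 2: wait(T1) -> count=2 queue=[] holders={T1,T4}
Step 3: wait(T6) -> count=1 queue=[] holders={T1,T4,T6}
Step 4: wait(T2) -> count=0 queue=[] holders={T1,T2,T4,T6}
Step 5: wait(T5) -> count=0 queue=[T5] holders={T1,T2,T4,T6}
Step 6: signal(T6) -> count=0 queue=[] holders={T1,T2,T4,T5}
Step 7: signal(T1) -> count=1 queue=[] holders={T2,T4,T5}
Step 8: wait(T6) -> count=0 queue=[] holders={T2,T4,T5,T6}
Step 9: wait(T3) -> count=0 queue=[T3] holders={T2,T4,T5,T6}
Step 10: signal(T6) -> count=0 queue=[] holders={T2,T3,T4,T5}
Final holders: T2,T3,T4,T5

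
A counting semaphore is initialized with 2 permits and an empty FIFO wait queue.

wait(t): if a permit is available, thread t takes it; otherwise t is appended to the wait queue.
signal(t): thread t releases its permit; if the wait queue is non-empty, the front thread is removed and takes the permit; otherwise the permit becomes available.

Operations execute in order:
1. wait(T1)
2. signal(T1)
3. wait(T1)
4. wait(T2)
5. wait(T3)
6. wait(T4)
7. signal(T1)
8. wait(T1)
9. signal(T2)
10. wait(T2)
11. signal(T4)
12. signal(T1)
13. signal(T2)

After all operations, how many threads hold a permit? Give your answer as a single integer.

Step 1: wait(T1) -> count=1 queue=[] holders={T1}
Step 2: signal(T1) -> count=2 queue=[] holders={none}
Step 3: wait(T1) -> count=1 queue=[] holders={T1}
Step 4: wait(T2) -> count=0 queue=[] holders={T1,T2}
Step 5: wait(T3) -> count=0 queue=[T3] holders={T1,T2}
Step 6: wait(T4) -> count=0 queue=[T3,T4] holders={T1,T2}
Step 7: signal(T1) -> count=0 queue=[T4] holders={T2,T3}
Step 8: wait(T1) -> count=0 queue=[T4,T1] holders={T2,T3}
Step 9: signal(T2) -> count=0 queue=[T1] holders={T3,T4}
Step 10: wait(T2) -> count=0 queue=[T1,T2] holders={T3,T4}
Step 11: signal(T4) -> count=0 queue=[T2] holders={T1,T3}
Step 12: signal(T1) -> count=0 queue=[] holders={T2,T3}
Step 13: signal(T2) -> count=1 queue=[] holders={T3}
Final holders: {T3} -> 1 thread(s)

Answer: 1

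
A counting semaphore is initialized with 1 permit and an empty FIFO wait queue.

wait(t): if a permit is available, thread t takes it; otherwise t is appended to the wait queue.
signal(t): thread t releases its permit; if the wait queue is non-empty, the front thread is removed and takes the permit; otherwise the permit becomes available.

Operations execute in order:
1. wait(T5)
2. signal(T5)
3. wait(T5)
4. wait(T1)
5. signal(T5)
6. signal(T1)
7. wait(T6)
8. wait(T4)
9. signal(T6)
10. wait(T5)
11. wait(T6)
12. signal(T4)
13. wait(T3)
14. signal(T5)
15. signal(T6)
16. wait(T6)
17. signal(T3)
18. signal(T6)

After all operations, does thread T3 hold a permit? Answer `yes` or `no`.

Answer: no

Derivation:
Step 1: wait(T5) -> count=0 queue=[] holders={T5}
Step 2: signal(T5) -> count=1 queue=[] holders={none}
Step 3: wait(T5) -> count=0 queue=[] holders={T5}
Step 4: wait(T1) -> count=0 queue=[T1] holders={T5}
Step 5: signal(T5) -> count=0 queue=[] holders={T1}
Step 6: signal(T1) -> count=1 queue=[] holders={none}
Step 7: wait(T6) -> count=0 queue=[] holders={T6}
Step 8: wait(T4) -> count=0 queue=[T4] holders={T6}
Step 9: signal(T6) -> count=0 queue=[] holders={T4}
Step 10: wait(T5) -> count=0 queue=[T5] holders={T4}
Step 11: wait(T6) -> count=0 queue=[T5,T6] holders={T4}
Step 12: signal(T4) -> count=0 queue=[T6] holders={T5}
Step 13: wait(T3) -> count=0 queue=[T6,T3] holders={T5}
Step 14: signal(T5) -> count=0 queue=[T3] holders={T6}
Step 15: signal(T6) -> count=0 queue=[] holders={T3}
Step 16: wait(T6) -> count=0 queue=[T6] holders={T3}
Step 17: signal(T3) -> count=0 queue=[] holders={T6}
Step 18: signal(T6) -> count=1 queue=[] holders={none}
Final holders: {none} -> T3 not in holders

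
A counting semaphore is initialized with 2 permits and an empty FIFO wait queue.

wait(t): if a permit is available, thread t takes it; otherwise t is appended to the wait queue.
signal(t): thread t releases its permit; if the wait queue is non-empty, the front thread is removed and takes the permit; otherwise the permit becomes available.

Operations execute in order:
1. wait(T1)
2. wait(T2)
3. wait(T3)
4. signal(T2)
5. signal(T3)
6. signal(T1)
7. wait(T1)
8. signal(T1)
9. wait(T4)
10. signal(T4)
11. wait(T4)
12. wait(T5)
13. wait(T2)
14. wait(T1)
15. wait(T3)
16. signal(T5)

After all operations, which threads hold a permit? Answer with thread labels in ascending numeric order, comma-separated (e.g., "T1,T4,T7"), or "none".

Answer: T2,T4

Derivation:
Step 1: wait(T1) -> count=1 queue=[] holders={T1}
Step 2: wait(T2) -> count=0 queue=[] holders={T1,T2}
Step 3: wait(T3) -> count=0 queue=[T3] holders={T1,T2}
Step 4: signal(T2) -> count=0 queue=[] holders={T1,T3}
Step 5: signal(T3) -> count=1 queue=[] holders={T1}
Step 6: signal(T1) -> count=2 queue=[] holders={none}
Step 7: wait(T1) -> count=1 queue=[] holders={T1}
Step 8: signal(T1) -> count=2 queue=[] holders={none}
Step 9: wait(T4) -> count=1 queue=[] holders={T4}
Step 10: signal(T4) -> count=2 queue=[] holders={none}
Step 11: wait(T4) -> count=1 queue=[] holders={T4}
Step 12: wait(T5) -> count=0 queue=[] holders={T4,T5}
Step 13: wait(T2) -> count=0 queue=[T2] holders={T4,T5}
Step 14: wait(T1) -> count=0 queue=[T2,T1] holders={T4,T5}
Step 15: wait(T3) -> count=0 queue=[T2,T1,T3] holders={T4,T5}
Step 16: signal(T5) -> count=0 queue=[T1,T3] holders={T2,T4}
Final holders: T2,T4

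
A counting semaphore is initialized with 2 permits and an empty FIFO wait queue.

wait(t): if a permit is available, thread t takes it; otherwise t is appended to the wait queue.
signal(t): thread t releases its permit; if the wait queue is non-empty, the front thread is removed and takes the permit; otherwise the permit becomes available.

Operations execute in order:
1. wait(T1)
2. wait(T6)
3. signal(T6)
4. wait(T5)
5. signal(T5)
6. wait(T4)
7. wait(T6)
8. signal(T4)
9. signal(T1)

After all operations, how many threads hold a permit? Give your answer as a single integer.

Step 1: wait(T1) -> count=1 queue=[] holders={T1}
Step 2: wait(T6) -> count=0 queue=[] holders={T1,T6}
Step 3: signal(T6) -> count=1 queue=[] holders={T1}
Step 4: wait(T5) -> count=0 queue=[] holders={T1,T5}
Step 5: signal(T5) -> count=1 queue=[] holders={T1}
Step 6: wait(T4) -> count=0 queue=[] holders={T1,T4}
Step 7: wait(T6) -> count=0 queue=[T6] holders={T1,T4}
Step 8: signal(T4) -> count=0 queue=[] holders={T1,T6}
Step 9: signal(T1) -> count=1 queue=[] holders={T6}
Final holders: {T6} -> 1 thread(s)

Answer: 1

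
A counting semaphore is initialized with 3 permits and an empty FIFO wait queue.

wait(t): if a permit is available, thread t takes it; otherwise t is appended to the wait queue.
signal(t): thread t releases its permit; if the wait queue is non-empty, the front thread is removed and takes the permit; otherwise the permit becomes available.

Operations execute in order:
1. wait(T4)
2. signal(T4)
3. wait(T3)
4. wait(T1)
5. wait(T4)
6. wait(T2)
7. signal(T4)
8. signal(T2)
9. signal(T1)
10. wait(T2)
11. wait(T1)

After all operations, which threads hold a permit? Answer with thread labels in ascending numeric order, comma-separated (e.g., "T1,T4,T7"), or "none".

Answer: T1,T2,T3

Derivation:
Step 1: wait(T4) -> count=2 queue=[] holders={T4}
Step 2: signal(T4) -> count=3 queue=[] holders={none}
Step 3: wait(T3) -> count=2 queue=[] holders={T3}
Step 4: wait(T1) -> count=1 queue=[] holders={T1,T3}
Step 5: wait(T4) -> count=0 queue=[] holders={T1,T3,T4}
Step 6: wait(T2) -> count=0 queue=[T2] holders={T1,T3,T4}
Step 7: signal(T4) -> count=0 queue=[] holders={T1,T2,T3}
Step 8: signal(T2) -> count=1 queue=[] holders={T1,T3}
Step 9: signal(T1) -> count=2 queue=[] holders={T3}
Step 10: wait(T2) -> count=1 queue=[] holders={T2,T3}
Step 11: wait(T1) -> count=0 queue=[] holders={T1,T2,T3}
Final holders: T1,T2,T3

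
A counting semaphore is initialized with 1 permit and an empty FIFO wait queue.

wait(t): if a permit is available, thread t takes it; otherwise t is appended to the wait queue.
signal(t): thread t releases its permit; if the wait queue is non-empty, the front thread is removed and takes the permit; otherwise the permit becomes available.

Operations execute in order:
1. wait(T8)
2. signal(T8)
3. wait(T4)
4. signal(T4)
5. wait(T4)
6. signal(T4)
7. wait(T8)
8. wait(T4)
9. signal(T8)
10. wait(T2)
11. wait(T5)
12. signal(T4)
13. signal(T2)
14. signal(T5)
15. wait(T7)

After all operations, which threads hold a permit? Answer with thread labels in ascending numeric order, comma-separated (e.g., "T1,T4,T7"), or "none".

Answer: T7

Derivation:
Step 1: wait(T8) -> count=0 queue=[] holders={T8}
Step 2: signal(T8) -> count=1 queue=[] holders={none}
Step 3: wait(T4) -> count=0 queue=[] holders={T4}
Step 4: signal(T4) -> count=1 queue=[] holders={none}
Step 5: wait(T4) -> count=0 queue=[] holders={T4}
Step 6: signal(T4) -> count=1 queue=[] holders={none}
Step 7: wait(T8) -> count=0 queue=[] holders={T8}
Step 8: wait(T4) -> count=0 queue=[T4] holders={T8}
Step 9: signal(T8) -> count=0 queue=[] holders={T4}
Step 10: wait(T2) -> count=0 queue=[T2] holders={T4}
Step 11: wait(T5) -> count=0 queue=[T2,T5] holders={T4}
Step 12: signal(T4) -> count=0 queue=[T5] holders={T2}
Step 13: signal(T2) -> count=0 queue=[] holders={T5}
Step 14: signal(T5) -> count=1 queue=[] holders={none}
Step 15: wait(T7) -> count=0 queue=[] holders={T7}
Final holders: T7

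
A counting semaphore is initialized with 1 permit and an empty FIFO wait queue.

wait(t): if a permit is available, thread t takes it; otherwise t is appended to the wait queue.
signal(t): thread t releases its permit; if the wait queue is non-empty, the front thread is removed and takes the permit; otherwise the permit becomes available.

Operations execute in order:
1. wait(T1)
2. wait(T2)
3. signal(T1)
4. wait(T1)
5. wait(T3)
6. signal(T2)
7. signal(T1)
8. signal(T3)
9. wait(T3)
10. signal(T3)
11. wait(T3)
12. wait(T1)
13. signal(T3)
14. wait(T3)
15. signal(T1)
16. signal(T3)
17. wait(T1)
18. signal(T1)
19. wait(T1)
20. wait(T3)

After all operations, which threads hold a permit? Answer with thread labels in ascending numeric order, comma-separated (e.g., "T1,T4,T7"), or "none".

Step 1: wait(T1) -> count=0 queue=[] holders={T1}
Step 2: wait(T2) -> count=0 queue=[T2] holders={T1}
Step 3: signal(T1) -> count=0 queue=[] holders={T2}
Step 4: wait(T1) -> count=0 queue=[T1] holders={T2}
Step 5: wait(T3) -> count=0 queue=[T1,T3] holders={T2}
Step 6: signal(T2) -> count=0 queue=[T3] holders={T1}
Step 7: signal(T1) -> count=0 queue=[] holders={T3}
Step 8: signal(T3) -> count=1 queue=[] holders={none}
Step 9: wait(T3) -> count=0 queue=[] holders={T3}
Step 10: signal(T3) -> count=1 queue=[] holders={none}
Step 11: wait(T3) -> count=0 queue=[] holders={T3}
Step 12: wait(T1) -> count=0 queue=[T1] holders={T3}
Step 13: signal(T3) -> count=0 queue=[] holders={T1}
Step 14: wait(T3) -> count=0 queue=[T3] holders={T1}
Step 15: signal(T1) -> count=0 queue=[] holders={T3}
Step 16: signal(T3) -> count=1 queue=[] holders={none}
Step 17: wait(T1) -> count=0 queue=[] holders={T1}
Step 18: signal(T1) -> count=1 queue=[] holders={none}
Step 19: wait(T1) -> count=0 queue=[] holders={T1}
Step 20: wait(T3) -> count=0 queue=[T3] holders={T1}
Final holders: T1

Answer: T1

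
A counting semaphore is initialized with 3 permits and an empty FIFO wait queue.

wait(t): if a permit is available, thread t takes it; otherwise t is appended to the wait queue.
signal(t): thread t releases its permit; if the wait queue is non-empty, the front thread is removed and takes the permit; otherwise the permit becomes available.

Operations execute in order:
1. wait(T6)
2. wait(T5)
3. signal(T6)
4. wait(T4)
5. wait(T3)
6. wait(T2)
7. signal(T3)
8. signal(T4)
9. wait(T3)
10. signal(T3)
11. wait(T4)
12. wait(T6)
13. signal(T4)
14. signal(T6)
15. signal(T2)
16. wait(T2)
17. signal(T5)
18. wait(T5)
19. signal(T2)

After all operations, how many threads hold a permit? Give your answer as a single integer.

Step 1: wait(T6) -> count=2 queue=[] holders={T6}
Step 2: wait(T5) -> count=1 queue=[] holders={T5,T6}
Step 3: signal(T6) -> count=2 queue=[] holders={T5}
Step 4: wait(T4) -> count=1 queue=[] holders={T4,T5}
Step 5: wait(T3) -> count=0 queue=[] holders={T3,T4,T5}
Step 6: wait(T2) -> count=0 queue=[T2] holders={T3,T4,T5}
Step 7: signal(T3) -> count=0 queue=[] holders={T2,T4,T5}
Step 8: signal(T4) -> count=1 queue=[] holders={T2,T5}
Step 9: wait(T3) -> count=0 queue=[] holders={T2,T3,T5}
Step 10: signal(T3) -> count=1 queue=[] holders={T2,T5}
Step 11: wait(T4) -> count=0 queue=[] holders={T2,T4,T5}
Step 12: wait(T6) -> count=0 queue=[T6] holders={T2,T4,T5}
Step 13: signal(T4) -> count=0 queue=[] holders={T2,T5,T6}
Step 14: signal(T6) -> count=1 queue=[] holders={T2,T5}
Step 15: signal(T2) -> count=2 queue=[] holders={T5}
Step 16: wait(T2) -> count=1 queue=[] holders={T2,T5}
Step 17: signal(T5) -> count=2 queue=[] holders={T2}
Step 18: wait(T5) -> count=1 queue=[] holders={T2,T5}
Step 19: signal(T2) -> count=2 queue=[] holders={T5}
Final holders: {T5} -> 1 thread(s)

Answer: 1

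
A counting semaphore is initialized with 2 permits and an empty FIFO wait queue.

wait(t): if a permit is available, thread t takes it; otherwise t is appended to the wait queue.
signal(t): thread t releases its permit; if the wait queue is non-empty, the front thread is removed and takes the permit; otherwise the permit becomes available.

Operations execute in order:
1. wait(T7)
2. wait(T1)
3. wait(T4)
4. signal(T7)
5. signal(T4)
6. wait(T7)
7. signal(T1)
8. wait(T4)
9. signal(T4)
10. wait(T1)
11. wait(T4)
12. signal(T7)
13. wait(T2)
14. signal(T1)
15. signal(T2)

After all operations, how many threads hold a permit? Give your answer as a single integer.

Step 1: wait(T7) -> count=1 queue=[] holders={T7}
Step 2: wait(T1) -> count=0 queue=[] holders={T1,T7}
Step 3: wait(T4) -> count=0 queue=[T4] holders={T1,T7}
Step 4: signal(T7) -> count=0 queue=[] holders={T1,T4}
Step 5: signal(T4) -> count=1 queue=[] holders={T1}
Step 6: wait(T7) -> count=0 queue=[] holders={T1,T7}
Step 7: signal(T1) -> count=1 queue=[] holders={T7}
Step 8: wait(T4) -> count=0 queue=[] holders={T4,T7}
Step 9: signal(T4) -> count=1 queue=[] holders={T7}
Step 10: wait(T1) -> count=0 queue=[] holders={T1,T7}
Step 11: wait(T4) -> count=0 queue=[T4] holders={T1,T7}
Step 12: signal(T7) -> count=0 queue=[] holders={T1,T4}
Step 13: wait(T2) -> count=0 queue=[T2] holders={T1,T4}
Step 14: signal(T1) -> count=0 queue=[] holders={T2,T4}
Step 15: signal(T2) -> count=1 queue=[] holders={T4}
Final holders: {T4} -> 1 thread(s)

Answer: 1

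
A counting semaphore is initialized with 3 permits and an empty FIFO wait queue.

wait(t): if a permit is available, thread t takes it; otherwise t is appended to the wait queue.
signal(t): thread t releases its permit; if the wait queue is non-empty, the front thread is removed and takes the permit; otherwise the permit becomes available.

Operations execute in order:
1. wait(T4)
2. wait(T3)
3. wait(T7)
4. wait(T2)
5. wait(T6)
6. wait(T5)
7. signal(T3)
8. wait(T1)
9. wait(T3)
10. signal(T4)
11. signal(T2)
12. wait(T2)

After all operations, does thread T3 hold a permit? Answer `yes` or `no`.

Step 1: wait(T4) -> count=2 queue=[] holders={T4}
Step 2: wait(T3) -> count=1 queue=[] holders={T3,T4}
Step 3: wait(T7) -> count=0 queue=[] holders={T3,T4,T7}
Step 4: wait(T2) -> count=0 queue=[T2] holders={T3,T4,T7}
Step 5: wait(T6) -> count=0 queue=[T2,T6] holders={T3,T4,T7}
Step 6: wait(T5) -> count=0 queue=[T2,T6,T5] holders={T3,T4,T7}
Step 7: signal(T3) -> count=0 queue=[T6,T5] holders={T2,T4,T7}
Step 8: wait(T1) -> count=0 queue=[T6,T5,T1] holders={T2,T4,T7}
Step 9: wait(T3) -> count=0 queue=[T6,T5,T1,T3] holders={T2,T4,T7}
Step 10: signal(T4) -> count=0 queue=[T5,T1,T3] holders={T2,T6,T7}
Step 11: signal(T2) -> count=0 queue=[T1,T3] holders={T5,T6,T7}
Step 12: wait(T2) -> count=0 queue=[T1,T3,T2] holders={T5,T6,T7}
Final holders: {T5,T6,T7} -> T3 not in holders

Answer: no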